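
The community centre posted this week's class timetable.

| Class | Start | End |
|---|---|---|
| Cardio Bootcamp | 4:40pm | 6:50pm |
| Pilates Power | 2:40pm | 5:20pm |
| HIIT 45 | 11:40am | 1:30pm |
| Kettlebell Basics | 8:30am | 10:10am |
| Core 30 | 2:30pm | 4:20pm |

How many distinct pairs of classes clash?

2

Check each pair: they overlap iff neither finishes before the other starts.
Sorted by start: Kettlebell Basics, HIIT 45, Core 30, Pilates Power, Cardio Bootcamp.
HIIT 45 starts after Kettlebell Basics ends — done with Kettlebell Basics.
Core 30 starts after HIIT 45 ends — done with HIIT 45.
Pilates Power starts before Core 30 ends → Core 30 and Pilates Power overlap.
Cardio Bootcamp starts after Core 30 ends.
Cardio Bootcamp starts before Pilates Power ends → Pilates Power and Cardio Bootcamp overlap.
Overlapping pairs: Cardio Bootcamp & Pilates Power, Core 30 & Pilates Power — 2 in total.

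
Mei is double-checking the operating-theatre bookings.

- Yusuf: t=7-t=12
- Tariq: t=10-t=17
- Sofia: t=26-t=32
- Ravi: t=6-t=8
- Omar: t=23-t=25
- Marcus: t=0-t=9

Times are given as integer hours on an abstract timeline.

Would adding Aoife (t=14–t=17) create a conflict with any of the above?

Yes — it overlaps Tariq

Marcus: ends t=9 at or before Aoife starts t=14 → clear.
Ravi: ends t=8 at or before Aoife starts t=14 → clear.
Yusuf: ends t=12 at or before Aoife starts t=14 → clear.
Tariq: starts t=10 before Aoife ends t=17, and ends t=17 after Aoife starts t=14 → overlap.
Omar: starts t=23 at or after Aoife ends t=17 → clear.
Sofia: starts t=26 at or after Aoife ends t=17 → clear.
Aoife overlaps Tariq.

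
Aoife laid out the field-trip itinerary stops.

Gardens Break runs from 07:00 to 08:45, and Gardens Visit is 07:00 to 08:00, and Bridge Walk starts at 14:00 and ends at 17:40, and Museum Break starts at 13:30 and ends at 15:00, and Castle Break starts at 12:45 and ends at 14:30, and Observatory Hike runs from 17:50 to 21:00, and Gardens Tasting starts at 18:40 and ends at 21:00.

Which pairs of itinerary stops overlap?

Bridge Walk & Castle Break, Bridge Walk & Museum Break, Castle Break & Museum Break, Gardens Break & Gardens Visit, Gardens Tasting & Observatory Hike

Check each pair: they overlap iff neither finishes before the other starts.
Sorted by start: Gardens Break, Gardens Visit, Castle Break, Museum Break, Bridge Walk, Observatory Hike, Gardens Tasting.
Gardens Visit starts before Gardens Break ends → Gardens Break and Gardens Visit overlap.
Castle Break starts after Gardens Break ends, so nothing later overlaps Gardens Break either.
Castle Break starts after Gardens Visit ends, so nothing later overlaps Gardens Visit either.
Museum Break starts before Castle Break ends → Castle Break and Museum Break overlap.
Bridge Walk starts before Castle Break ends → Castle Break and Bridge Walk overlap.
Observatory Hike starts after Castle Break ends, so nothing later overlaps Castle Break either.
Bridge Walk starts before Museum Break ends → Museum Break and Bridge Walk overlap.
Observatory Hike starts after Museum Break ends, so nothing later overlaps Museum Break either.
Observatory Hike starts after Bridge Walk ends, so nothing later overlaps Bridge Walk either.
Gardens Tasting starts before Observatory Hike ends → Observatory Hike and Gardens Tasting overlap.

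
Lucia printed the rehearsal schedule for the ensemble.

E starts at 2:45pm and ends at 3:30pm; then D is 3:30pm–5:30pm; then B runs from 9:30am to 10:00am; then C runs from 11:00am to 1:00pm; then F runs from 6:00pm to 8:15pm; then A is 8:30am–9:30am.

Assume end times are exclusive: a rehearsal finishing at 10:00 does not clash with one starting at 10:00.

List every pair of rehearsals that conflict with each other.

no conflicts

Sorted by start: A, B, C, E, D, F.
B starts exactly when A ends (back-to-back, no overlap) — done with A.
C starts after B ends — done with B.
E starts after C ends — done with C.
D starts exactly when E ends (back-to-back, no overlap) — done with E.
F starts after D ends.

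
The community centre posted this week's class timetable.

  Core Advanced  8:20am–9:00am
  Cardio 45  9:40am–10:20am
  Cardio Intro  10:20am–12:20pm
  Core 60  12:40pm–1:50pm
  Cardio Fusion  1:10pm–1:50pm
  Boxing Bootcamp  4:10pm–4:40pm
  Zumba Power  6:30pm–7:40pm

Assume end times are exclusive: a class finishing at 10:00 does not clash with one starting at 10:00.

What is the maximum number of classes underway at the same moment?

2

Sweep the timeline, counting +1 at each start and −1 at each end (ends before starts at a tie):
8:20am start Core Advanced → 1
9:00am end Core Advanced → 0
9:40am start Cardio 45 → 1
10:20am end Cardio 45 → 0
10:20am start Cardio Intro → 1
12:20pm end Cardio Intro → 0
12:40pm start Core 60 → 1
1:10pm start Cardio Fusion → 2
1:50pm end Cardio Fusion → 1
1:50pm end Core 60 → 0
4:10pm start Boxing Bootcamp → 1
4:40pm end Boxing Bootcamp → 0
6:30pm start Zumba Power → 1
7:40pm end Zumba Power → 0
Peak is 2, at 1:10pm (Cardio Fusion, Core 60).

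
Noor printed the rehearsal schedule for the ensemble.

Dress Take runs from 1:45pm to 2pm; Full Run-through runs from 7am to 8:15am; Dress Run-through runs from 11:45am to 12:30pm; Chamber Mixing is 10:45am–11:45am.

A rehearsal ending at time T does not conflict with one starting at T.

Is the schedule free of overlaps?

Yes

Sorted by start: Full Run-through, Chamber Mixing, Dress Run-through, Dress Take.
Chamber Mixing starts after Full Run-through ends; Full Run-through is clear from here.
Dress Run-through starts exactly when Chamber Mixing ends (back-to-back, no overlap); Chamber Mixing is clear from here.
Dress Take starts after Dress Run-through ends.
Every pair is clear; the schedule has no overlaps.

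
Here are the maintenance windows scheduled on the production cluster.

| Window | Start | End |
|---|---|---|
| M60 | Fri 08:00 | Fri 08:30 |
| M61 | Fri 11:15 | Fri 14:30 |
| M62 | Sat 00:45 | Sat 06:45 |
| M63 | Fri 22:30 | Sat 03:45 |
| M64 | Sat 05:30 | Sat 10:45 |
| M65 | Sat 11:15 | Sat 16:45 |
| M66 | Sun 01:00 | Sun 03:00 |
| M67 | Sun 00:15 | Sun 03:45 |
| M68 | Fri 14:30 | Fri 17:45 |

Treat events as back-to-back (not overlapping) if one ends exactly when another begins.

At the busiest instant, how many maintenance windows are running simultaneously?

Sort all start/end points and keep a running count:
Fri 08:00 start M60 → 1
Fri 08:30 end M60 → 0
Fri 11:15 start M61 → 1
Fri 14:30 end M61 → 0
Fri 14:30 start M68 → 1
Fri 17:45 end M68 → 0
Fri 22:30 start M63 → 1
Sat 00:45 start M62 → 2
Sat 03:45 end M63 → 1
Sat 05:30 start M64 → 2
Sat 06:45 end M62 → 1
Sat 10:45 end M64 → 0
Sat 11:15 start M65 → 1
Sat 16:45 end M65 → 0
Sun 00:15 start M67 → 1
Sun 01:00 start M66 → 2
Sun 03:00 end M66 → 1
Sun 03:45 end M67 → 0
Peak is 2, at Sat 00:45 (M62, M63).

2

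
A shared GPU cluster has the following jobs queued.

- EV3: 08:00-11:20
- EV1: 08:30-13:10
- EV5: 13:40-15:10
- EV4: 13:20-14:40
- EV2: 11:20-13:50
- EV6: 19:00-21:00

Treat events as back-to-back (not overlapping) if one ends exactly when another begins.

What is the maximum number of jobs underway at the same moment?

Sort all start/end points and keep a running count:
08:00 start EV3 → 1
08:30 start EV1 → 2
11:20 end EV3 → 1
11:20 start EV2 → 2
13:10 end EV1 → 1
13:20 start EV4 → 2
13:40 start EV5 → 3
13:50 end EV2 → 2
14:40 end EV4 → 1
15:10 end EV5 → 0
19:00 start EV6 → 1
21:00 end EV6 → 0
Peak is 3, at 13:40 (EV2, EV4, EV5).

3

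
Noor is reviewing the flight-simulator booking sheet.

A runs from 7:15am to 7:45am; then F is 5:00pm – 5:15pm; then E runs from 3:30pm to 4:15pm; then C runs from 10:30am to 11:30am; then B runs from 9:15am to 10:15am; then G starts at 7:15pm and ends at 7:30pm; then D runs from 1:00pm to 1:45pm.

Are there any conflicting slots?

No

Two intervals overlap when each starts before the other ends.
Sorted by start: A, B, C, D, E, F, G.
B starts after A ends, so A has no further overlaps.
C starts after B ends, so B has no further overlaps.
D starts after C ends, so C has no further overlaps.
E starts after D ends, so D has no further overlaps.
F starts after E ends, so E has no further overlaps.
G starts after F ends.
Every pair is clear; the schedule has no overlaps.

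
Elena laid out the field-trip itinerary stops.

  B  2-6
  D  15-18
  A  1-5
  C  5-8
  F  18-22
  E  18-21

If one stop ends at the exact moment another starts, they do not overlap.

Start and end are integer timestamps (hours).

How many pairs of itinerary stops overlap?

Two intervals overlap when each starts before the other ends.
Sorted by start: A, B, C, D, E, F.
B starts before A ends → A and B overlap.
C starts exactly when A ends (back-to-back, no overlap) — done with A.
C starts before B ends → B and C overlap.
D starts after B ends — done with B.
D starts after C ends — done with C.
E starts exactly when D ends (back-to-back, no overlap) — done with D.
F starts before E ends → E and F overlap.
Overlapping pairs: A & B, B & C, E & F — 3 in total.

3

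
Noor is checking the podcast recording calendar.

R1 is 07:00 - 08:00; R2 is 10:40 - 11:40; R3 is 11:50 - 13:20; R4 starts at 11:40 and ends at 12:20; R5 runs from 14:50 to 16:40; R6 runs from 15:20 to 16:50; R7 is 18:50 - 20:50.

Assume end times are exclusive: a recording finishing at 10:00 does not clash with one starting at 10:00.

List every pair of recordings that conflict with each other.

R3 & R4, R5 & R6

Two intervals overlap when each starts before the other ends.
Sorted by start: R1, R2, R4, R3, R5, R6, R7.
R2 starts after R1 ends, so nothing later overlaps R1 either.
R4 starts exactly when R2 ends (back-to-back, no overlap), so nothing later overlaps R2 either.
R3 starts before R4 ends → R4 and R3 overlap.
R5 starts after R4 ends, so nothing later overlaps R4 either.
R5 starts after R3 ends, so nothing later overlaps R3 either.
R6 starts before R5 ends → R5 and R6 overlap.
R7 starts after R5 ends.
R7 starts after R6 ends.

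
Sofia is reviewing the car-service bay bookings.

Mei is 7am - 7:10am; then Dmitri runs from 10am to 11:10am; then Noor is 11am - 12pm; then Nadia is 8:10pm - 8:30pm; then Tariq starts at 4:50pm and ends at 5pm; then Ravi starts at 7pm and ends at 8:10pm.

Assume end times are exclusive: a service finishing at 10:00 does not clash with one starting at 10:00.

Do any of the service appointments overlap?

Sorted by start: Mei, Dmitri, Noor, Tariq, Ravi, Nadia.
Dmitri starts after Mei ends; Mei is clear from here.
Noor starts before Dmitri ends → Dmitri and Noor overlap.
That's a conflict, so the schedule is not conflict-free.

Yes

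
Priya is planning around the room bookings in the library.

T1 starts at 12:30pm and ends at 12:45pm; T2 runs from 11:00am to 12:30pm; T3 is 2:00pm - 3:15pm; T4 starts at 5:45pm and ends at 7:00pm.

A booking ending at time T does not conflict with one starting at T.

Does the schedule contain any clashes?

No

Sorted by start: T2, T1, T3, T4.
T1 starts exactly when T2 ends (back-to-back, no overlap), so nothing later overlaps T2 either.
T3 starts after T1 ends, so nothing later overlaps T1 either.
T4 starts after T3 ends.
Every pair is clear; the schedule has no overlaps.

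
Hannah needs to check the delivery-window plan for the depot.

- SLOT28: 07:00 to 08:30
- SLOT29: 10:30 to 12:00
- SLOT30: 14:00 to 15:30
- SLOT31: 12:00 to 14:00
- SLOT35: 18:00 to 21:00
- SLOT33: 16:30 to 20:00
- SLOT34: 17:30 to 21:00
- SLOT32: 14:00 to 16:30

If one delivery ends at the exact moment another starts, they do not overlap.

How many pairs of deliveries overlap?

4

Sorted by start: SLOT28, SLOT29, SLOT31, SLOT30, SLOT32, SLOT33, SLOT34, SLOT35.
SLOT29 starts after SLOT28 ends, so nothing later overlaps SLOT28 either.
SLOT31 starts exactly when SLOT29 ends (back-to-back, no overlap), so nothing later overlaps SLOT29 either.
SLOT30 starts exactly when SLOT31 ends (back-to-back, no overlap), so nothing later overlaps SLOT31 either.
SLOT32 starts before SLOT30 ends → SLOT30 and SLOT32 overlap.
SLOT33 starts after SLOT30 ends, so nothing later overlaps SLOT30 either.
SLOT33 starts exactly when SLOT32 ends (back-to-back, no overlap), so nothing later overlaps SLOT32 either.
SLOT34 starts before SLOT33 ends → SLOT33 and SLOT34 overlap.
SLOT35 starts before SLOT33 ends → SLOT33 and SLOT35 overlap.
SLOT35 starts before SLOT34 ends → SLOT34 and SLOT35 overlap.
Overlapping pairs: SLOT30 & SLOT32, SLOT33 & SLOT34, SLOT33 & SLOT35, SLOT34 & SLOT35 — 4 in total.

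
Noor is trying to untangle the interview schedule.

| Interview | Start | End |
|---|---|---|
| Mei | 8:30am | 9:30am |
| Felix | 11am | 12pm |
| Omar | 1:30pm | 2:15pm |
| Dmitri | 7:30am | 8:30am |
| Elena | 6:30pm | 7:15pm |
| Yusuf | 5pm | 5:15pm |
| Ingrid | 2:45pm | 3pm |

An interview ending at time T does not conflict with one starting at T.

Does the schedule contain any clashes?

No

Two intervals overlap when each starts before the other ends.
Sorted by start: Dmitri, Mei, Felix, Omar, Ingrid, Yusuf, Elena.
Mei starts exactly when Dmitri ends (back-to-back, no overlap), so nothing later overlaps Dmitri either.
Felix starts after Mei ends, so nothing later overlaps Mei either.
Omar starts after Felix ends, so nothing later overlaps Felix either.
Ingrid starts after Omar ends, so nothing later overlaps Omar either.
Yusuf starts after Ingrid ends, so nothing later overlaps Ingrid either.
Elena starts after Yusuf ends.
Every pair is clear; the schedule has no overlaps.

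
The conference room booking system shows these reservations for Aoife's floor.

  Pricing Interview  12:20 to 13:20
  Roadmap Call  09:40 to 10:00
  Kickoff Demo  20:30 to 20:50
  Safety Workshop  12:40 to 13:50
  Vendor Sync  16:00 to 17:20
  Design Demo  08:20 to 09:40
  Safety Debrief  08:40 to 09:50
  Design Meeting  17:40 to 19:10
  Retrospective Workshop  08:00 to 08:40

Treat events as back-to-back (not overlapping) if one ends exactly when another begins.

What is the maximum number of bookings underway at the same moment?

2

Sweep the timeline, counting +1 at each start and −1 at each end (ends before starts at a tie):
08:00 start Retrospective Workshop → 1
08:20 start Design Demo → 2
08:40 end Retrospective Workshop → 1
08:40 start Safety Debrief → 2
09:40 end Design Demo → 1
09:40 start Roadmap Call → 2
09:50 end Safety Debrief → 1
10:00 end Roadmap Call → 0
12:20 start Pricing Interview → 1
12:40 start Safety Workshop → 2
13:20 end Pricing Interview → 1
13:50 end Safety Workshop → 0
16:00 start Vendor Sync → 1
17:20 end Vendor Sync → 0
17:40 start Design Meeting → 1
19:10 end Design Meeting → 0
20:30 start Kickoff Demo → 1
20:50 end Kickoff Demo → 0
Peak is 2, at 08:20 (Design Demo, Retrospective Workshop).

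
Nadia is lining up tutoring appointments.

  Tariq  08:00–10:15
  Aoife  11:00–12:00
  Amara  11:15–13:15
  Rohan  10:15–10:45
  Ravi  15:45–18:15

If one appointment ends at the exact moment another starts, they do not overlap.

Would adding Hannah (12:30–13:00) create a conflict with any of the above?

Tariq: ends 10:15 at or before Hannah starts 12:30 → clear.
Rohan: ends 10:45 at or before Hannah starts 12:30 → clear.
Aoife: ends 12:00 at or before Hannah starts 12:30 → clear.
Amara: starts 11:15 before Hannah ends 13:00, and ends 13:15 after Hannah starts 12:30 → overlap.
Ravi: starts 15:45 at or after Hannah ends 13:00 → clear.
Hannah overlaps Amara.

Yes — it overlaps Amara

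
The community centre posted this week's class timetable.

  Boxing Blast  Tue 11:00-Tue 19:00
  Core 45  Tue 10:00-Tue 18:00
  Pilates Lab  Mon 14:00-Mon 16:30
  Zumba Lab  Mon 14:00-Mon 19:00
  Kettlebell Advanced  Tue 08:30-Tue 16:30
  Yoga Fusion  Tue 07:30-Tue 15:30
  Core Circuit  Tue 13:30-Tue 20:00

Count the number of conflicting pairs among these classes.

Sorted by start: Pilates Lab, Zumba Lab, Yoga Fusion, Kettlebell Advanced, Core 45, Boxing Blast, Core Circuit.
Zumba Lab starts before Pilates Lab ends → Pilates Lab and Zumba Lab overlap.
Yoga Fusion starts after Pilates Lab ends — done with Pilates Lab.
Yoga Fusion starts after Zumba Lab ends — done with Zumba Lab.
Kettlebell Advanced starts before Yoga Fusion ends → Yoga Fusion and Kettlebell Advanced overlap.
Core 45 starts before Yoga Fusion ends → Yoga Fusion and Core 45 overlap.
Boxing Blast starts before Yoga Fusion ends → Yoga Fusion and Boxing Blast overlap.
Core Circuit starts before Yoga Fusion ends → Yoga Fusion and Core Circuit overlap.
Core 45 starts before Kettlebell Advanced ends → Kettlebell Advanced and Core 45 overlap.
Boxing Blast starts before Kettlebell Advanced ends → Kettlebell Advanced and Boxing Blast overlap.
Core Circuit starts before Kettlebell Advanced ends → Kettlebell Advanced and Core Circuit overlap.
Boxing Blast starts before Core 45 ends → Core 45 and Boxing Blast overlap.
Core Circuit starts before Core 45 ends → Core 45 and Core Circuit overlap.
Core Circuit starts before Boxing Blast ends → Boxing Blast and Core Circuit overlap.
Overlapping pairs: Boxing Blast & Core 45, Boxing Blast & Core Circuit, Boxing Blast & Kettlebell Advanced, Boxing Blast & Yoga Fusion, Core 45 & Core Circuit, Core 45 & Kettlebell Advanced, Core 45 & Yoga Fusion, Core Circuit & Kettlebell Advanced, Core Circuit & Yoga Fusion, Kettlebell Advanced & Yoga Fusion, Pilates Lab & Zumba Lab — 11 in total.

11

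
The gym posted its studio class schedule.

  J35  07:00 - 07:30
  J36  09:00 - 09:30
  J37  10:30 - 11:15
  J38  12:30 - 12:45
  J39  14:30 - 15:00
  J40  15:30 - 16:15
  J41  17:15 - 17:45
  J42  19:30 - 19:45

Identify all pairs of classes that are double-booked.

Sorted by start: J35, J36, J37, J38, J39, J40, J41, J42.
J36 starts after J35 ends — done with J35.
J37 starts after J36 ends — done with J36.
J38 starts after J37 ends — done with J37.
J39 starts after J38 ends — done with J38.
J40 starts after J39 ends — done with J39.
J41 starts after J40 ends — done with J40.
J42 starts after J41 ends.

no conflicts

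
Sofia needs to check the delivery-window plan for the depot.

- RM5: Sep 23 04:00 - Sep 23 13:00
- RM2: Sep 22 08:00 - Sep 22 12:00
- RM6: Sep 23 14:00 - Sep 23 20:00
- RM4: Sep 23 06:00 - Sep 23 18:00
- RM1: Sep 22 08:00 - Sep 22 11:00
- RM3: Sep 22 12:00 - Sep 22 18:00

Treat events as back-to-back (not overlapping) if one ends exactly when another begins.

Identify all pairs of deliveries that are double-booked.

RM1 & RM2, RM4 & RM5, RM4 & RM6

Two intervals overlap when each starts before the other ends.
Sorted by start: RM1, RM2, RM3, RM5, RM4, RM6.
RM2 starts before RM1 ends → RM1 and RM2 overlap.
RM3 starts after RM1 ends — done with RM1.
RM3 starts exactly when RM2 ends (back-to-back, no overlap) — done with RM2.
RM5 starts after RM3 ends — done with RM3.
RM4 starts before RM5 ends → RM5 and RM4 overlap.
RM6 starts after RM5 ends.
RM6 starts before RM4 ends → RM4 and RM6 overlap.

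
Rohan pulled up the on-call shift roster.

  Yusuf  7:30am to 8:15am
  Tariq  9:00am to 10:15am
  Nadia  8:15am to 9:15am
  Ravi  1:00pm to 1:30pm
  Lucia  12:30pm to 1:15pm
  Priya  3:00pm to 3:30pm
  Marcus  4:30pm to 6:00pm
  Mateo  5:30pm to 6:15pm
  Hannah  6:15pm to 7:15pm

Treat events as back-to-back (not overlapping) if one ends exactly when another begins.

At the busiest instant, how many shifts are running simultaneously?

Walk through starts and ends in time order (an end at T is processed before a start at T):
7:30am start Yusuf → 1
8:15am end Yusuf → 0
8:15am start Nadia → 1
9:00am start Tariq → 2
9:15am end Nadia → 1
10:15am end Tariq → 0
12:30pm start Lucia → 1
1:00pm start Ravi → 2
1:15pm end Lucia → 1
1:30pm end Ravi → 0
3:00pm start Priya → 1
3:30pm end Priya → 0
4:30pm start Marcus → 1
5:30pm start Mateo → 2
6:00pm end Marcus → 1
6:15pm end Mateo → 0
6:15pm start Hannah → 1
7:15pm end Hannah → 0
Peak is 2, at 9:00am (Nadia, Tariq).

2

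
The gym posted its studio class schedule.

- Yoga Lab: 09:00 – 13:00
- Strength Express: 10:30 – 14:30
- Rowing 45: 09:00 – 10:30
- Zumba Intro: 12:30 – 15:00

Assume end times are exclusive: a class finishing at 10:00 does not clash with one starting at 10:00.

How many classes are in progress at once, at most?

3

Sweep the timeline, counting +1 at each start and −1 at each end (ends before starts at a tie):
09:00 start Rowing 45 → 1
09:00 start Yoga Lab → 2
10:30 end Rowing 45 → 1
10:30 start Strength Express → 2
12:30 start Zumba Intro → 3
13:00 end Yoga Lab → 2
14:30 end Strength Express → 1
15:00 end Zumba Intro → 0
Peak is 3, at 12:30 (Strength Express, Yoga Lab, Zumba Intro).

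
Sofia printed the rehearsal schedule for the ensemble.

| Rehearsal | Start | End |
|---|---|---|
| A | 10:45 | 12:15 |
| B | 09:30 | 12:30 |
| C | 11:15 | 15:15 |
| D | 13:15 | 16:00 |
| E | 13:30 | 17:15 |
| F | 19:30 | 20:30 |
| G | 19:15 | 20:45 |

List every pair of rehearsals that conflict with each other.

Check each pair: they overlap iff neither finishes before the other starts.
Sorted by start: B, A, C, D, E, G, F.
A starts before B ends → B and A overlap.
C starts before B ends → B and C overlap.
D starts after B ends — done with B.
C starts before A ends → A and C overlap.
D starts after A ends — done with A.
D starts before C ends → C and D overlap.
E starts before C ends → C and E overlap.
G starts after C ends — done with C.
E starts before D ends → D and E overlap.
G starts after D ends — done with D.
G starts after E ends — done with E.
F starts before G ends → G and F overlap.

A & B, A & C, B & C, C & D, C & E, D & E, F & G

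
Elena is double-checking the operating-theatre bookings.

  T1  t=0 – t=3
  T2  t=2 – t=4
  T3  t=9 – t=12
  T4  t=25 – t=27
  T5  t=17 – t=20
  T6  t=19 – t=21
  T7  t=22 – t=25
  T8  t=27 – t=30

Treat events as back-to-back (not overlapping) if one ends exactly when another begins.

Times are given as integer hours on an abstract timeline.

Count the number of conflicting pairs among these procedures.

2

Two intervals overlap when each starts before the other ends.
Sorted by start: T1, T2, T3, T5, T6, T7, T4, T8.
T2 starts before T1 ends → T1 and T2 overlap.
T3 starts after T1 ends, so T1 has no further overlaps.
T3 starts after T2 ends, so T2 has no further overlaps.
T5 starts after T3 ends, so T3 has no further overlaps.
T6 starts before T5 ends → T5 and T6 overlap.
T7 starts after T5 ends, so T5 has no further overlaps.
T7 starts after T6 ends, so T6 has no further overlaps.
T4 starts exactly when T7 ends (back-to-back, no overlap), so T7 has no further overlaps.
T8 starts exactly when T4 ends (back-to-back, no overlap).
Overlapping pairs: T1 & T2, T5 & T6 — 2 in total.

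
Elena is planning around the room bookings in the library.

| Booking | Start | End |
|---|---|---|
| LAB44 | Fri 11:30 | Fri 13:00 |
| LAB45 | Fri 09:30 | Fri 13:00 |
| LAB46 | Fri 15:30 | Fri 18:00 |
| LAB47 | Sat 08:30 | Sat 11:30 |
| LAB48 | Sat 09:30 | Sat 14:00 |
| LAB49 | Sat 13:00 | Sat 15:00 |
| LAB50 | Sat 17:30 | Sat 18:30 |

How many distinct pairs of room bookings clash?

3

Sorted by start: LAB45, LAB44, LAB46, LAB47, LAB48, LAB49, LAB50.
LAB44 starts before LAB45 ends → LAB45 and LAB44 overlap.
LAB46 starts after LAB45 ends — done with LAB45.
LAB46 starts after LAB44 ends — done with LAB44.
LAB47 starts after LAB46 ends — done with LAB46.
LAB48 starts before LAB47 ends → LAB47 and LAB48 overlap.
LAB49 starts after LAB47 ends — done with LAB47.
LAB49 starts before LAB48 ends → LAB48 and LAB49 overlap.
LAB50 starts after LAB48 ends.
LAB50 starts after LAB49 ends.
Overlapping pairs: LAB44 & LAB45, LAB47 & LAB48, LAB48 & LAB49 — 3 in total.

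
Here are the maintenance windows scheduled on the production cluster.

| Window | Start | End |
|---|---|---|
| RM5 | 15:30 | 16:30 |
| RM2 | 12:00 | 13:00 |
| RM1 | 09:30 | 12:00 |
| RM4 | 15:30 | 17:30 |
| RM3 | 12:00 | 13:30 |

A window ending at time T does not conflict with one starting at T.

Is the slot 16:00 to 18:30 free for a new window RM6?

RM1: ends 12:00 at or before RM6 starts 16:00 → clear.
RM2: ends 13:00 at or before RM6 starts 16:00 → clear.
RM3: ends 13:30 at or before RM6 starts 16:00 → clear.
RM4: starts 15:30 before RM6 ends 18:30, and ends 17:30 after RM6 starts 16:00 → overlap.
RM5: starts 15:30 before RM6 ends 18:30, and ends 16:30 after RM6 starts 16:00 → overlap.
RM6 overlaps RM4, RM5.

No — it overlaps RM4, RM5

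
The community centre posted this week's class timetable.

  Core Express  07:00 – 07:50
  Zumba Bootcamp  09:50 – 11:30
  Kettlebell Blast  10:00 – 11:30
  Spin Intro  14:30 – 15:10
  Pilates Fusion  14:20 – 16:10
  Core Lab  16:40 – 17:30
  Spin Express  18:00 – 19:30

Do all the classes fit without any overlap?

No

Sorted by start: Core Express, Zumba Bootcamp, Kettlebell Blast, Pilates Fusion, Spin Intro, Core Lab, Spin Express.
Zumba Bootcamp starts after Core Express ends, so Core Express has no further overlaps.
Kettlebell Blast starts before Zumba Bootcamp ends → Zumba Bootcamp and Kettlebell Blast overlap.
That's a conflict, so the schedule is not conflict-free.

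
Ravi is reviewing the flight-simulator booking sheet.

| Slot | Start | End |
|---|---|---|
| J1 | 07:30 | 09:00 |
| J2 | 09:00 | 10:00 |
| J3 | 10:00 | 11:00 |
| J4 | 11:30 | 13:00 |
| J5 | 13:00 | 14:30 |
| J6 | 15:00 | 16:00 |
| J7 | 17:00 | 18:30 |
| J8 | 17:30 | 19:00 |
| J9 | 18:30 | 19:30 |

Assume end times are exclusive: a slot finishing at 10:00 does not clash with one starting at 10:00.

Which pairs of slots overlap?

Sorted by start: J1, J2, J3, J4, J5, J6, J7, J8, J9.
J2 starts exactly when J1 ends (back-to-back, no overlap); J1 is clear from here.
J3 starts exactly when J2 ends (back-to-back, no overlap); J2 is clear from here.
J4 starts after J3 ends; J3 is clear from here.
J5 starts exactly when J4 ends (back-to-back, no overlap); J4 is clear from here.
J6 starts after J5 ends; J5 is clear from here.
J7 starts after J6 ends; J6 is clear from here.
J8 starts before J7 ends → J7 and J8 overlap.
J9 starts exactly when J7 ends (back-to-back, no overlap).
J9 starts before J8 ends → J8 and J9 overlap.

J7 & J8, J8 & J9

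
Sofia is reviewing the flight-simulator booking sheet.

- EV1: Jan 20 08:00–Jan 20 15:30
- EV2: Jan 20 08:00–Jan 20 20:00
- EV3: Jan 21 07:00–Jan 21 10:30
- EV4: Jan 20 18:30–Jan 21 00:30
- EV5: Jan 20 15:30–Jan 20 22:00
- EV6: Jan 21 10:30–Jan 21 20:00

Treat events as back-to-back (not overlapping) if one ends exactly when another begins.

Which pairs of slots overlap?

EV1 & EV2, EV2 & EV4, EV2 & EV5, EV4 & EV5

Two intervals overlap when each starts before the other ends.
Sorted by start: EV1, EV2, EV5, EV4, EV3, EV6.
EV2 starts before EV1 ends → EV1 and EV2 overlap.
EV5 starts exactly when EV1 ends (back-to-back, no overlap), so EV1 has no further overlaps.
EV5 starts before EV2 ends → EV2 and EV5 overlap.
EV4 starts before EV2 ends → EV2 and EV4 overlap.
EV3 starts after EV2 ends, so EV2 has no further overlaps.
EV4 starts before EV5 ends → EV5 and EV4 overlap.
EV3 starts after EV5 ends, so EV5 has no further overlaps.
EV3 starts after EV4 ends, so EV4 has no further overlaps.
EV6 starts exactly when EV3 ends (back-to-back, no overlap).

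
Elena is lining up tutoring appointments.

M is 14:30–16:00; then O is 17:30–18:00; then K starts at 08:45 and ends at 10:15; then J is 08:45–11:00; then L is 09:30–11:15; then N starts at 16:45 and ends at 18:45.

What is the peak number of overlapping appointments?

Sort all start/end points and keep a running count:
08:45 start J → 1
08:45 start K → 2
09:30 start L → 3
10:15 end K → 2
11:00 end J → 1
11:15 end L → 0
14:30 start M → 1
16:00 end M → 0
16:45 start N → 1
17:30 start O → 2
18:00 end O → 1
18:45 end N → 0
Peak is 3, at 09:30 (J, K, L).

3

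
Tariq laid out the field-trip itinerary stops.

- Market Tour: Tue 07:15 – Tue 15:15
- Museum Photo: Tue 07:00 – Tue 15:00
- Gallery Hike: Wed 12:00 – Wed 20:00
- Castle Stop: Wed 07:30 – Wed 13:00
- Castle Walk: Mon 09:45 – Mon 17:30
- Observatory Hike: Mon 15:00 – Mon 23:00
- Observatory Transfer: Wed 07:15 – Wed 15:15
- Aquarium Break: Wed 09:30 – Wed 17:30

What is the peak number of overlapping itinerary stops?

Walk through starts and ends in time order (an end at T is processed before a start at T):
Mon 09:45 start Castle Walk → 1
Mon 15:00 start Observatory Hike → 2
Mon 17:30 end Castle Walk → 1
Mon 23:00 end Observatory Hike → 0
Tue 07:00 start Museum Photo → 1
Tue 07:15 start Market Tour → 2
Tue 15:00 end Museum Photo → 1
Tue 15:15 end Market Tour → 0
Wed 07:15 start Observatory Transfer → 1
Wed 07:30 start Castle Stop → 2
Wed 09:30 start Aquarium Break → 3
Wed 12:00 start Gallery Hike → 4
Wed 13:00 end Castle Stop → 3
Wed 15:15 end Observatory Transfer → 2
Wed 17:30 end Aquarium Break → 1
Wed 20:00 end Gallery Hike → 0
Peak is 4, at Wed 12:00 (Aquarium Break, Castle Stop, Gallery Hike, Observatory Transfer).

4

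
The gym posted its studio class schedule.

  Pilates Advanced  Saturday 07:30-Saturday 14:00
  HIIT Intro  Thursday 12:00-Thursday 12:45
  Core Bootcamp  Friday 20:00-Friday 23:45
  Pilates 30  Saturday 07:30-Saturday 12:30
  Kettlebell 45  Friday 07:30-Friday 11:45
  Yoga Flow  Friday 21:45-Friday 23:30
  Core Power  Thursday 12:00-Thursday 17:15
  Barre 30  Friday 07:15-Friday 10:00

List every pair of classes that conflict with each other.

Barre 30 & Kettlebell 45, Core Bootcamp & Yoga Flow, Core Power & HIIT Intro, Pilates 30 & Pilates Advanced

Two intervals overlap when each starts before the other ends.
Sorted by start: HIIT Intro, Core Power, Barre 30, Kettlebell 45, Core Bootcamp, Yoga Flow, Pilates 30, Pilates Advanced.
Core Power starts before HIIT Intro ends → HIIT Intro and Core Power overlap.
Barre 30 starts after HIIT Intro ends — done with HIIT Intro.
Barre 30 starts after Core Power ends — done with Core Power.
Kettlebell 45 starts before Barre 30 ends → Barre 30 and Kettlebell 45 overlap.
Core Bootcamp starts after Barre 30 ends — done with Barre 30.
Core Bootcamp starts after Kettlebell 45 ends — done with Kettlebell 45.
Yoga Flow starts before Core Bootcamp ends → Core Bootcamp and Yoga Flow overlap.
Pilates 30 starts after Core Bootcamp ends — done with Core Bootcamp.
Pilates 30 starts after Yoga Flow ends — done with Yoga Flow.
Pilates Advanced starts before Pilates 30 ends → Pilates 30 and Pilates Advanced overlap.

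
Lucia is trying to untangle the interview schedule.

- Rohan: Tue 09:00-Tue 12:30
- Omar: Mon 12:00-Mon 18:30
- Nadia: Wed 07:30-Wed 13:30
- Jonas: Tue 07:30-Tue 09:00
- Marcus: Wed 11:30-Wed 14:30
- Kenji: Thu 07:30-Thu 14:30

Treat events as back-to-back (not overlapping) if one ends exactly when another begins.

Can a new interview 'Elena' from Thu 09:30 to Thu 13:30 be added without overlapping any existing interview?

No — it overlaps Kenji

Omar: ends Mon 18:30 at or before Elena starts Thu 09:30 → clear.
Jonas: ends Tue 09:00 at or before Elena starts Thu 09:30 → clear.
Rohan: ends Tue 12:30 at or before Elena starts Thu 09:30 → clear.
Nadia: ends Wed 13:30 at or before Elena starts Thu 09:30 → clear.
Marcus: ends Wed 14:30 at or before Elena starts Thu 09:30 → clear.
Kenji: starts Thu 07:30 before Elena ends Thu 13:30, and ends Thu 14:30 after Elena starts Thu 09:30 → overlap.
Elena overlaps Kenji.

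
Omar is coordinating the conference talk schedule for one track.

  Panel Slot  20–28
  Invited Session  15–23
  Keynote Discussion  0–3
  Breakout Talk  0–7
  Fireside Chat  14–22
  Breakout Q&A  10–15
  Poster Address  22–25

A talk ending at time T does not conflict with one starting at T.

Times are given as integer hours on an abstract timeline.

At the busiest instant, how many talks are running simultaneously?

Sort all start/end points and keep a running count:
0 start Breakout Talk → 1
0 start Keynote Discussion → 2
3 end Keynote Discussion → 1
7 end Breakout Talk → 0
10 start Breakout Q&A → 1
14 start Fireside Chat → 2
15 end Breakout Q&A → 1
15 start Invited Session → 2
20 start Panel Slot → 3
22 end Fireside Chat → 2
22 start Poster Address → 3
23 end Invited Session → 2
25 end Poster Address → 1
28 end Panel Slot → 0
Peak is 3, at 20 (Fireside Chat, Invited Session, Panel Slot).

3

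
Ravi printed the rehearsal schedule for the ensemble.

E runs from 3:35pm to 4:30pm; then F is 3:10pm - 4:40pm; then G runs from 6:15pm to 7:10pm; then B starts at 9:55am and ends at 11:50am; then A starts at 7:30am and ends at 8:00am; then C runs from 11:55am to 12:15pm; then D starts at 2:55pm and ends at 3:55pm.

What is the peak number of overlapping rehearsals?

3

Walk through starts and ends in time order (an end at T is processed before a start at T):
7:30am start A → 1
8:00am end A → 0
9:55am start B → 1
11:50am end B → 0
11:55am start C → 1
12:15pm end C → 0
2:55pm start D → 1
3:10pm start F → 2
3:35pm start E → 3
3:55pm end D → 2
4:30pm end E → 1
4:40pm end F → 0
6:15pm start G → 1
7:10pm end G → 0
Peak is 3, at 3:35pm (D, E, F).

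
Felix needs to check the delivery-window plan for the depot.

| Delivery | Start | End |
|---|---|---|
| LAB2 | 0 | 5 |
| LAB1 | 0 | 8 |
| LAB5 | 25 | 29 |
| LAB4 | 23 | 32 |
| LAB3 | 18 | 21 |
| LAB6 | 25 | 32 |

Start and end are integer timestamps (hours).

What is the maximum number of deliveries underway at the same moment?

3

Sort all start/end points and keep a running count:
0 start LAB1 → 1
0 start LAB2 → 2
5 end LAB2 → 1
8 end LAB1 → 0
18 start LAB3 → 1
21 end LAB3 → 0
23 start LAB4 → 1
25 start LAB5 → 2
25 start LAB6 → 3
29 end LAB5 → 2
32 end LAB4 → 1
32 end LAB6 → 0
Peak is 3, at 25 (LAB4, LAB5, LAB6).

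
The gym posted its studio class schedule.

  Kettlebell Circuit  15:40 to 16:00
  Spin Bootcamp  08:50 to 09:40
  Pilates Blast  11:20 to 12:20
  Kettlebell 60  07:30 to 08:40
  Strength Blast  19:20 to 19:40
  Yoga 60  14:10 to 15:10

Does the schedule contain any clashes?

Sorted by start: Kettlebell 60, Spin Bootcamp, Pilates Blast, Yoga 60, Kettlebell Circuit, Strength Blast.
Spin Bootcamp starts after Kettlebell 60 ends; Kettlebell 60 is clear from here.
Pilates Blast starts after Spin Bootcamp ends; Spin Bootcamp is clear from here.
Yoga 60 starts after Pilates Blast ends; Pilates Blast is clear from here.
Kettlebell Circuit starts after Yoga 60 ends; Yoga 60 is clear from here.
Strength Blast starts after Kettlebell Circuit ends.
Every pair is clear; the schedule has no overlaps.

No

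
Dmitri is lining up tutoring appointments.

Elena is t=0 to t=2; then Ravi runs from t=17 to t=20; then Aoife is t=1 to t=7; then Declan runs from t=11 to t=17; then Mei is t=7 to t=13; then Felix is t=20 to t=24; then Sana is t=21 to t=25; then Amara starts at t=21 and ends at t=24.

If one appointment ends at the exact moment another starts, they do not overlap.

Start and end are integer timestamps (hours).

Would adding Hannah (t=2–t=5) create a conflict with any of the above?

Elena: ends t=2 at or before Hannah starts t=2 → clear.
Aoife: starts t=1 before Hannah ends t=5, and ends t=7 after Hannah starts t=2 → overlap.
Mei: starts t=7 at or after Hannah ends t=5 → clear.
Declan: starts t=11 at or after Hannah ends t=5 → clear.
Ravi: starts t=17 at or after Hannah ends t=5 → clear.
Felix: starts t=20 at or after Hannah ends t=5 → clear.
Sana: starts t=21 at or after Hannah ends t=5 → clear.
Amara: starts t=21 at or after Hannah ends t=5 → clear.
Hannah overlaps Aoife.

Yes — it overlaps Aoife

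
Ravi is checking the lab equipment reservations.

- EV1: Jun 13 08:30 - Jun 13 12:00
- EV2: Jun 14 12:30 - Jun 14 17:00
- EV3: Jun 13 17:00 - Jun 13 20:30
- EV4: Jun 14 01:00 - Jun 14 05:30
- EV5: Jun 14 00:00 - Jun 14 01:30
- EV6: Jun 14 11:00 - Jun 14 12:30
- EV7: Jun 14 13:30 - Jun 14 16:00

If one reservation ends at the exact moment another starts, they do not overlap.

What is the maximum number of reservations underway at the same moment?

2

Walk through starts and ends in time order (an end at T is processed before a start at T):
Jun 13 08:30 start EV1 → 1
Jun 13 12:00 end EV1 → 0
Jun 13 17:00 start EV3 → 1
Jun 13 20:30 end EV3 → 0
Jun 14 00:00 start EV5 → 1
Jun 14 01:00 start EV4 → 2
Jun 14 01:30 end EV5 → 1
Jun 14 05:30 end EV4 → 0
Jun 14 11:00 start EV6 → 1
Jun 14 12:30 end EV6 → 0
Jun 14 12:30 start EV2 → 1
Jun 14 13:30 start EV7 → 2
Jun 14 16:00 end EV7 → 1
Jun 14 17:00 end EV2 → 0
Peak is 2, at Jun 14 01:00 (EV4, EV5).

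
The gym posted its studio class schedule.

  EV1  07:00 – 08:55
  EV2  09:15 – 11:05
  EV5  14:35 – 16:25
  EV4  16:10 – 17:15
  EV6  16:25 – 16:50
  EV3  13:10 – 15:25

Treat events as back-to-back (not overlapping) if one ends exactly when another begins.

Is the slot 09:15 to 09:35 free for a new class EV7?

No — it overlaps EV2

EV1: ends 08:55 at or before EV7 starts 09:15 → clear.
EV2: starts 09:15 before EV7 ends 09:35, and ends 11:05 after EV7 starts 09:15 → overlap.
EV3: starts 13:10 at or after EV7 ends 09:35 → clear.
EV5: starts 14:35 at or after EV7 ends 09:35 → clear.
EV4: starts 16:10 at or after EV7 ends 09:35 → clear.
EV6: starts 16:25 at or after EV7 ends 09:35 → clear.
EV7 overlaps EV2.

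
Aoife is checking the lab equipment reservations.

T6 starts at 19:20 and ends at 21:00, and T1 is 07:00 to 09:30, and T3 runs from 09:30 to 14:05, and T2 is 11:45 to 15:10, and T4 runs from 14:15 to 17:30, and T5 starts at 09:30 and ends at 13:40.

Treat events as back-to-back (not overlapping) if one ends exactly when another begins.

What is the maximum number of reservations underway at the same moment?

3

Sweep the timeline, counting +1 at each start and −1 at each end (ends before starts at a tie):
07:00 start T1 → 1
09:30 end T1 → 0
09:30 start T3 → 1
09:30 start T5 → 2
11:45 start T2 → 3
13:40 end T5 → 2
14:05 end T3 → 1
14:15 start T4 → 2
15:10 end T2 → 1
17:30 end T4 → 0
19:20 start T6 → 1
21:00 end T6 → 0
Peak is 3, at 11:45 (T2, T3, T5).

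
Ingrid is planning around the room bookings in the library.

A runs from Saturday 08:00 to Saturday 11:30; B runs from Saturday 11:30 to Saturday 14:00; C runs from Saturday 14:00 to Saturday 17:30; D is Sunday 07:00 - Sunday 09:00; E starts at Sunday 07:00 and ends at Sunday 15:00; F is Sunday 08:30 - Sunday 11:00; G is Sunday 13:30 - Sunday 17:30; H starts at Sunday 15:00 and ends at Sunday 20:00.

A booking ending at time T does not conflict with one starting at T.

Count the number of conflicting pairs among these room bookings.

Check each pair: they overlap iff neither finishes before the other starts.
Sorted by start: A, B, C, D, E, F, G, H.
B starts exactly when A ends (back-to-back, no overlap), so nothing later overlaps A either.
C starts exactly when B ends (back-to-back, no overlap), so nothing later overlaps B either.
D starts after C ends, so nothing later overlaps C either.
E starts before D ends → D and E overlap.
F starts before D ends → D and F overlap.
G starts after D ends, so nothing later overlaps D either.
F starts before E ends → E and F overlap.
G starts before E ends → E and G overlap.
H starts exactly when E ends (back-to-back, no overlap).
G starts after F ends, so nothing later overlaps F either.
H starts before G ends → G and H overlap.
Overlapping pairs: D & E, D & F, E & F, E & G, G & H — 5 in total.

5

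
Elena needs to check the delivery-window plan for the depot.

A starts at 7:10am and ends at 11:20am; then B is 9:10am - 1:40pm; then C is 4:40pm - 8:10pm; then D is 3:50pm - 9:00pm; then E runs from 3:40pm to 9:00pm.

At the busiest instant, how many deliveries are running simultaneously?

Walk through starts and ends in time order (an end at T is processed before a start at T):
7:10am start A → 1
9:10am start B → 2
11:20am end A → 1
1:40pm end B → 0
3:40pm start E → 1
3:50pm start D → 2
4:40pm start C → 3
8:10pm end C → 2
9:00pm end D → 1
9:00pm end E → 0
Peak is 3, at 4:40pm (C, D, E).

3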